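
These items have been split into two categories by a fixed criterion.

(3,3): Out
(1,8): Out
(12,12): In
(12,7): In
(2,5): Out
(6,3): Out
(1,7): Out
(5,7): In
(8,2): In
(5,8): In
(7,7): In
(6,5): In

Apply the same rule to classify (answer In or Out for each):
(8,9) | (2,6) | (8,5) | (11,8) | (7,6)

The pattern is that an item is 'In' exactly when: sum ≥ 10.
In: (8,9), since 8+9 = 17.
Out: (2,6), since 2+6 = 8.
In: (8,5), since 8+5 = 13.
In: (11,8), since 11+8 = 19.
In: (7,6), since 7+6 = 13.

In, Out, In, In, In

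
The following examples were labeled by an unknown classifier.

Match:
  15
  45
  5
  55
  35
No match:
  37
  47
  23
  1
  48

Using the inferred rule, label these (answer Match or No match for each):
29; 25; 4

No match, Match, No match

The classifier is using: multiple of 5.
No match: 29, since 29 = 5·5 + 4. Match: 25, since 25 = 5·5. No match: 4, since 4 = 5·0 + 4.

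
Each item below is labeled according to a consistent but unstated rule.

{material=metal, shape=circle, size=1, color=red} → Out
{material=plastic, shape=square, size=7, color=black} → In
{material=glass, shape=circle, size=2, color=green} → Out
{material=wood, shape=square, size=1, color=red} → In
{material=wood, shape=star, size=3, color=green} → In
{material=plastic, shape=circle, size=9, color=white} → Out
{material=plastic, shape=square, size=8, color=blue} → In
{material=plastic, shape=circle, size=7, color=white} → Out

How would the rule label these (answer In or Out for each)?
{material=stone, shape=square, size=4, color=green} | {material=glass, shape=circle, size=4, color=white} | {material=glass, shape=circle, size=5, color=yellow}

In, Out, Out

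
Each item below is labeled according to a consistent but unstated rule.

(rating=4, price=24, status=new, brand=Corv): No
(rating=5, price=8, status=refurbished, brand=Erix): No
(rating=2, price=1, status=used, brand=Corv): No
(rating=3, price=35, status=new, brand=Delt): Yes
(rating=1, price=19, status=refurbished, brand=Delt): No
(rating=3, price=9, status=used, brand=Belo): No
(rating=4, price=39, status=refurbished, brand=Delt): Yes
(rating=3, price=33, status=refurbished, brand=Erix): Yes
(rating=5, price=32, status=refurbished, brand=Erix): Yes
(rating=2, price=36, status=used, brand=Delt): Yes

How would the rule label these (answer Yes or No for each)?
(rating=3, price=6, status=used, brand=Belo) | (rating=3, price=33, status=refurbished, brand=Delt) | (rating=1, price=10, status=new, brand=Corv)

The classifier is using: price ≥ 32.
(rating=3, price=6, status=used, brand=Belo): No (price = 6). (rating=3, price=33, status=refurbished, brand=Delt): Yes (price = 33). (rating=1, price=10, status=new, brand=Corv): No (price = 10).

No, Yes, No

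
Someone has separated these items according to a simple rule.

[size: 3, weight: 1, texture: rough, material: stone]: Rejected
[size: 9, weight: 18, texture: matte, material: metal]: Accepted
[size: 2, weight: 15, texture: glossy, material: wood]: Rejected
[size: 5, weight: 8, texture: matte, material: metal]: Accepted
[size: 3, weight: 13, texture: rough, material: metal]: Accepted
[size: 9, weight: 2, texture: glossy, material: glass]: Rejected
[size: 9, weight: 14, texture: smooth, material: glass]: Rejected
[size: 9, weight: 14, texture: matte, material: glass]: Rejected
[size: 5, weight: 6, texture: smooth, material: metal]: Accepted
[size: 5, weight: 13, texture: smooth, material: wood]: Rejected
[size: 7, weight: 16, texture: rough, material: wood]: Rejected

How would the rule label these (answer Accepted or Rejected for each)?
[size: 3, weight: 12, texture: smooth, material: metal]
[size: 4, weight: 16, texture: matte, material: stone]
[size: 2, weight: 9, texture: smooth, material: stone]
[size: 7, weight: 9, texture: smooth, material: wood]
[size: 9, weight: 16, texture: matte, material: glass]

The common property of the 'Accepted' items is: material is metal. No 'Rejected' item has it.
[size: 3, weight: 12, texture: smooth, material: metal] → material is metal → Accepted. [size: 4, weight: 16, texture: matte, material: stone] → material is stone → Rejected. [size: 2, weight: 9, texture: smooth, material: stone] → material is stone → Rejected. [size: 7, weight: 9, texture: smooth, material: wood] → material is wood → Rejected. [size: 9, weight: 16, texture: matte, material: glass] → material is glass → Rejected.

Accepted, Rejected, Rejected, Rejected, Rejected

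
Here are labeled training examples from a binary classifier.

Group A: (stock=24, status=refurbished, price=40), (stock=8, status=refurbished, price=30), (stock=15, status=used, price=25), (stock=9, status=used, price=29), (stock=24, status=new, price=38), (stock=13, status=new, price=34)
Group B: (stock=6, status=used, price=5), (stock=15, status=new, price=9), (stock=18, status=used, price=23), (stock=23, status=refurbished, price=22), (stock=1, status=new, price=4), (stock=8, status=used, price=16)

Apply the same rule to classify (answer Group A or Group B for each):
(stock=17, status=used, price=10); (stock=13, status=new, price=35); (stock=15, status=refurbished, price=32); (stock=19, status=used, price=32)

'Group A' ⟺ price ≥ 25.
(stock=17, status=used, price=10): Group B (price = 10). (stock=13, status=new, price=35): Group A (price = 35). (stock=15, status=refurbished, price=32): Group A (price = 32). (stock=19, status=used, price=32): Group A (price = 32).

Group B, Group A, Group A, Group A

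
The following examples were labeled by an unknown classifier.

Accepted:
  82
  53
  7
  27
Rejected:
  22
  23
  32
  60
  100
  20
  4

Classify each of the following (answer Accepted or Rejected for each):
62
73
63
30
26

The common property of the 'Accepted' items is: digit sum ≥ 7. No 'Rejected' item has it.

Accepted, Accepted, Accepted, Rejected, Accepted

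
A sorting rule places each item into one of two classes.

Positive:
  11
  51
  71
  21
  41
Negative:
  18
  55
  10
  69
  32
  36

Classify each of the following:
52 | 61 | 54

Negative, Positive, Negative

Looking at the examples, the only property every 'Positive' case has and every 'Negative' case lacks is: ends in digit 1.
52 → last digit 2 → Negative.
61 → last digit 1 → Positive.
54 → last digit 4 → Negative.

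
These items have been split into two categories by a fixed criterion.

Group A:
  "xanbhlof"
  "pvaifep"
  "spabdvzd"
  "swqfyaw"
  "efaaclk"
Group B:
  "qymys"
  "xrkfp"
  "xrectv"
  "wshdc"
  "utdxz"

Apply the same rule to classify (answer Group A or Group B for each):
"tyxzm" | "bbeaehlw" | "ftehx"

Rule: contains 'a'. This holds for each 'Group A' example and fails for each 'Group B' one.
"tyxzm": Group B (no 'a').
"bbeaehlw": Group A (has 'a').
"ftehx": Group B (no 'a').

Group B, Group A, Group B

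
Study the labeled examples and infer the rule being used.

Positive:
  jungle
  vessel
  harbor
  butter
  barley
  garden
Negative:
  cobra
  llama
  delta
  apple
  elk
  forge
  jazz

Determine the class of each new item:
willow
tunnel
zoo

Positive, Positive, Negative

Rule: length 6. This holds for each 'Positive' example and fails for each 'Negative' one.
willow — length 6, hence Positive. tunnel — length 6, hence Positive. zoo — length 3, hence Negative.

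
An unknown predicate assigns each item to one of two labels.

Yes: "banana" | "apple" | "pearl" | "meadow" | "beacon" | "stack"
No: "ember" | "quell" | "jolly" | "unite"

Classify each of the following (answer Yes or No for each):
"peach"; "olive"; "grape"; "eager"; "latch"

Yes, No, Yes, Yes, Yes

One predicate separates the groups cleanly: contains 'a'.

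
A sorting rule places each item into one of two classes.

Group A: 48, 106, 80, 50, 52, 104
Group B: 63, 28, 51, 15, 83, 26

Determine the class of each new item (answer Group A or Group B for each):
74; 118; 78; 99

Group A, Group A, Group A, Group B

One predicate separates the groups cleanly: even AND at least 48.
74: 74 is even, 74 ≥ 48, checks out → Group A. 118: 118 is even, 118 ≥ 48, checks out → Group A. 78: 78 is even, 78 ≥ 48, checks out → Group A. 99: 99 is odd, 99 ≥ 48, does not fit → Group B.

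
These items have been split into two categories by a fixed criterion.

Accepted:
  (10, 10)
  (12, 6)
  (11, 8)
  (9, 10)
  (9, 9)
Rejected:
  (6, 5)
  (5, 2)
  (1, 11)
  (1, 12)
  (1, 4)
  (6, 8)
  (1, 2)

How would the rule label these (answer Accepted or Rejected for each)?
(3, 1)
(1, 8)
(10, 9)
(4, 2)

Rejected, Rejected, Accepted, Rejected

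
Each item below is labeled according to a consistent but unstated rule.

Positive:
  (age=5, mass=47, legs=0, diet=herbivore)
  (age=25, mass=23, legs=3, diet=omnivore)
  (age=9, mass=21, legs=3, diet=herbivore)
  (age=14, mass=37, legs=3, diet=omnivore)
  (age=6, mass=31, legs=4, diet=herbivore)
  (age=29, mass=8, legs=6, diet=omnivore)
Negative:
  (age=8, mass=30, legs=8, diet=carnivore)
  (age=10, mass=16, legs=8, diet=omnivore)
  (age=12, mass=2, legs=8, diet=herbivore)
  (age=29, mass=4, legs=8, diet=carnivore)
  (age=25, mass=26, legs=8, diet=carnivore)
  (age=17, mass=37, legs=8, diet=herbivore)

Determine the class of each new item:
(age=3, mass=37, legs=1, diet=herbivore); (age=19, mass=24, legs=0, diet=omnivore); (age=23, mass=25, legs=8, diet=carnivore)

All 'Positive' examples share one property — legs ≤ 6 — and every 'Negative' example lacks it.

Positive, Positive, Negative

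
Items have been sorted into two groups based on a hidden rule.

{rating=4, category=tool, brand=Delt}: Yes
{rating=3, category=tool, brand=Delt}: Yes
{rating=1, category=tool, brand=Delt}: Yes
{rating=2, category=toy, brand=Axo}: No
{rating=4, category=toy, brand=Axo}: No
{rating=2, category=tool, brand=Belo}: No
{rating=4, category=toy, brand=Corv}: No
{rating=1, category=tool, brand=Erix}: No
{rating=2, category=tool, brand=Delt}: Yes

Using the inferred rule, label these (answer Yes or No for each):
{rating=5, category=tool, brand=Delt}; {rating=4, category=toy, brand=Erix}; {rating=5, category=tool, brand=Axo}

The simplest hypothesis consistent with all the labels is: brand is Delt.
Yes: {rating=5, category=tool, brand=Delt}, since brand is Delt.
No: {rating=4, category=toy, brand=Erix}, since brand is Erix.
No: {rating=5, category=tool, brand=Axo}, since brand is Axo.

Yes, No, No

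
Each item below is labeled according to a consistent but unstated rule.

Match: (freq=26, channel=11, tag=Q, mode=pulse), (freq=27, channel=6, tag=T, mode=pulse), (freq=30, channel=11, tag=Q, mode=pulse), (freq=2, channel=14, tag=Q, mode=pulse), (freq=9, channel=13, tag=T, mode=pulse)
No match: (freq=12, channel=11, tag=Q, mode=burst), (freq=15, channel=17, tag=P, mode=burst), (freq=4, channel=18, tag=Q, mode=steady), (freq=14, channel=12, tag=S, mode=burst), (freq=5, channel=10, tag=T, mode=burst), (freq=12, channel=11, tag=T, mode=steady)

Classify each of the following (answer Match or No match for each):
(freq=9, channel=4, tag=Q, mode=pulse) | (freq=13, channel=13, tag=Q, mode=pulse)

Match, Match

The distinguishing property — mode is pulse — holds for all the 'Match' cases and none of the 'No match' cases.
(freq=9, channel=4, tag=Q, mode=pulse): Match (mode is pulse). (freq=13, channel=13, tag=Q, mode=pulse): Match (mode is pulse).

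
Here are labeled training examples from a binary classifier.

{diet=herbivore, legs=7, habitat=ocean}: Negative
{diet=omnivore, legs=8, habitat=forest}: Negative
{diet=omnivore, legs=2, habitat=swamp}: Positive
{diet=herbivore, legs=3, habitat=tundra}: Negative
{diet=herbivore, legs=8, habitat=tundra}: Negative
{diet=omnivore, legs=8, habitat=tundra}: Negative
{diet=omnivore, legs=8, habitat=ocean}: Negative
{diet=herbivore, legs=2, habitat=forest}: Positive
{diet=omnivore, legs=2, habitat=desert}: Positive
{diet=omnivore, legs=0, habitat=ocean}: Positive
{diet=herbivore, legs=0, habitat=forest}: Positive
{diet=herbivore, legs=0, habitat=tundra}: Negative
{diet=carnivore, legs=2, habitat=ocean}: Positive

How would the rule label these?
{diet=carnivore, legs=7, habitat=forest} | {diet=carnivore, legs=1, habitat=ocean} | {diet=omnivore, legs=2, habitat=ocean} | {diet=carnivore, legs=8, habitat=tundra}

Negative, Positive, Positive, Negative

One predicate separates the groups cleanly: habitat is not tundra AND legs ≤ 2.
{diet=carnivore, legs=7, habitat=forest}: habitat is forest, legs = 7 — doesn't qualify, so Negative. {diet=carnivore, legs=1, habitat=ocean}: habitat is ocean, legs = 1 — fits, so Positive. {diet=omnivore, legs=2, habitat=ocean}: habitat is ocean, legs = 2 — fits, so Positive. {diet=carnivore, legs=8, habitat=tundra}: habitat is tundra, legs = 8 — doesn't qualify, so Negative.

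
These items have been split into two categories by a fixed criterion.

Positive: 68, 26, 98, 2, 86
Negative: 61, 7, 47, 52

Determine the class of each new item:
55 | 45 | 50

The pattern is that an item is 'Positive' exactly when: ≡ 2 (mod 6).
55: 55 mod 6 = 1, does not pass → Negative. 45: 45 mod 6 = 3, does not pass → Negative. 50: 50 mod 6 = 2, has this property → Positive.

Negative, Negative, Positive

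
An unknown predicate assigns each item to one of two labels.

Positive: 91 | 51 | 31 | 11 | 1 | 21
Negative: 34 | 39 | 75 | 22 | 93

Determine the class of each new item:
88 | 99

Negative, Negative

A rule that fits every label: ends in digit 1 — true of each 'Positive' example, false of each 'Negative' one.
88 — last digit 8, hence Negative.
99 — last digit 9, hence Negative.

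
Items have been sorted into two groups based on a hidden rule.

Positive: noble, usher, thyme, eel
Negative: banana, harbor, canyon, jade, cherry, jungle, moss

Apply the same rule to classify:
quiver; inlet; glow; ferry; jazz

Negative, Positive, Negative, Positive, Negative

A rule that fits every label: odd length — true of each 'Positive' example, false of each 'Negative' one.
quiver — length 6, hence Negative.
inlet — length 5, hence Positive.
glow — length 4, hence Negative.
ferry — length 5, hence Positive.
jazz — length 4, hence Negative.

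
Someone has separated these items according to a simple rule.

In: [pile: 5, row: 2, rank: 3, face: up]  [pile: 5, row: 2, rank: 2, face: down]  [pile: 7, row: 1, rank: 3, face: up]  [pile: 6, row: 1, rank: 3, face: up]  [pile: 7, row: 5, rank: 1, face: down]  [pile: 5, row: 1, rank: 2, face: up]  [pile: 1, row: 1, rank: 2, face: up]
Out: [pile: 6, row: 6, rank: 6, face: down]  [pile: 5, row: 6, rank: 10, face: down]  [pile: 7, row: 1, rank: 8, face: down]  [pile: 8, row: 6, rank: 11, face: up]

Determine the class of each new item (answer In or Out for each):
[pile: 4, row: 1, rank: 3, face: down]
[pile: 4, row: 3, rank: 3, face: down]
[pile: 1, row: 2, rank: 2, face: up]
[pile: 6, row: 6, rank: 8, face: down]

All 'In' examples share one property — rank ≤ 3 — and every 'Out' example lacks it.
[pile: 4, row: 1, rank: 3, face: down] → rank = 3 → In.
[pile: 4, row: 3, rank: 3, face: down] → rank = 3 → In.
[pile: 1, row: 2, rank: 2, face: up] → rank = 2 → In.
[pile: 6, row: 6, rank: 8, face: down] → rank = 8 → Out.

In, In, In, Out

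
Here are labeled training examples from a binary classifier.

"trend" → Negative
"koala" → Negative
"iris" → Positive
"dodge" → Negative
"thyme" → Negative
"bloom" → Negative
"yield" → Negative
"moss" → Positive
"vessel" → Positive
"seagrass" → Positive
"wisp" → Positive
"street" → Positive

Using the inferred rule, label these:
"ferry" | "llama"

Rule: even length. This holds for each 'Positive' example and fails for each 'Negative' one.
"ferry": length 5, fails this test → Negative. "llama": length 5, fails this test → Negative.

Negative, Negative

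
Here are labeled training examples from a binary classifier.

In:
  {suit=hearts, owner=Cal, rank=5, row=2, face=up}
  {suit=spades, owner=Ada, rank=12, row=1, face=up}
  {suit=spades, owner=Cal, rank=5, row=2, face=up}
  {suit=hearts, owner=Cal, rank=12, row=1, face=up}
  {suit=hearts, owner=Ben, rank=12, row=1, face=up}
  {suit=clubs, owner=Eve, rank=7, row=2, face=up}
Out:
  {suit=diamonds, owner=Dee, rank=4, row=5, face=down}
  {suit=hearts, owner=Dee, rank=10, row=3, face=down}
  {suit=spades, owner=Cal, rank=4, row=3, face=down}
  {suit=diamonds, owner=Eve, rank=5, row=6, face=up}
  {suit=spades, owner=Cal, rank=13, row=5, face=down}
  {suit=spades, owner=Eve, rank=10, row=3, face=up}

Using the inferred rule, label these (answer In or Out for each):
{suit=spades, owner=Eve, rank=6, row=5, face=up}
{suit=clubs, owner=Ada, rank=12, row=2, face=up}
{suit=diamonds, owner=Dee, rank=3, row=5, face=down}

Out, In, Out

The pattern is that an item is 'In' exactly when: row ≤ 2.
{suit=spades, owner=Eve, rank=6, row=5, face=up} → row = 5 → Out.
{suit=clubs, owner=Ada, rank=12, row=2, face=up} → row = 2 → In.
{suit=diamonds, owner=Dee, rank=3, row=5, face=down} → row = 5 → Out.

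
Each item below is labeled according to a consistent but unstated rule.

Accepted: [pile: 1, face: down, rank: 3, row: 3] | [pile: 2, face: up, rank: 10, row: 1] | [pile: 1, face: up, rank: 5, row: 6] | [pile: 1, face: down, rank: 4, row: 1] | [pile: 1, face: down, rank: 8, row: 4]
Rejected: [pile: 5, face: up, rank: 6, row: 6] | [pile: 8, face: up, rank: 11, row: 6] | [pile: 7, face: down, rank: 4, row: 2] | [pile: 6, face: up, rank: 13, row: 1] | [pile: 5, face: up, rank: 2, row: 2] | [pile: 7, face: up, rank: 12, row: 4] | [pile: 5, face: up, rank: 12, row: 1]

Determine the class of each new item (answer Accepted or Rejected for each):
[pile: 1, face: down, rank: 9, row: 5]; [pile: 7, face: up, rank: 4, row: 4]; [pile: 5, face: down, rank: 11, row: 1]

One predicate separates the groups cleanly: pile ≤ 2.
[pile: 1, face: down, rank: 9, row: 5] — pile = 1, hence Accepted.
[pile: 7, face: up, rank: 4, row: 4] — pile = 7, hence Rejected.
[pile: 5, face: down, rank: 11, row: 1] — pile = 5, hence Rejected.

Accepted, Rejected, Rejected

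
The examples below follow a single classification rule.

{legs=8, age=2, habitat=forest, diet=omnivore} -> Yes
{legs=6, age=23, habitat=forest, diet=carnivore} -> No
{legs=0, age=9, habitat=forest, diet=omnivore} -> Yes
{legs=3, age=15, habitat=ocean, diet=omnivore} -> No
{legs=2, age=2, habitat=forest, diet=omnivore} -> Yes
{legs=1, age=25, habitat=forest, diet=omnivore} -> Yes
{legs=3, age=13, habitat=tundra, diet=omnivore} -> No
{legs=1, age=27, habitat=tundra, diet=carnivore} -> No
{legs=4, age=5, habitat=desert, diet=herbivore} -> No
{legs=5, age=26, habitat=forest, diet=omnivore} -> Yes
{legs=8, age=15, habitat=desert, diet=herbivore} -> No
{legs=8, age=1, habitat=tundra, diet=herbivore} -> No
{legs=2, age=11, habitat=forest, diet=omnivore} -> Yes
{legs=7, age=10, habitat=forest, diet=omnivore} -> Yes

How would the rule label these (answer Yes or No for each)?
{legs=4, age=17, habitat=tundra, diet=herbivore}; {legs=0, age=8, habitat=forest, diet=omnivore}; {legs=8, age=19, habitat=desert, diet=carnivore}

Every 'Yes' example satisfies: habitat is forest AND diet is omnivore. None of the 'No' examples do.
{legs=4, age=17, habitat=tundra, diet=herbivore} → habitat is tundra, diet is herbivore → No.
{legs=0, age=8, habitat=forest, diet=omnivore} → habitat is forest, diet is omnivore → Yes.
{legs=8, age=19, habitat=desert, diet=carnivore} → habitat is desert, diet is carnivore → No.

No, Yes, No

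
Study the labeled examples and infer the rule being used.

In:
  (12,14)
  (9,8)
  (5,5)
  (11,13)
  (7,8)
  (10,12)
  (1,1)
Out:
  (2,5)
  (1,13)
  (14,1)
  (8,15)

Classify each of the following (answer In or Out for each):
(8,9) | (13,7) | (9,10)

In, Out, In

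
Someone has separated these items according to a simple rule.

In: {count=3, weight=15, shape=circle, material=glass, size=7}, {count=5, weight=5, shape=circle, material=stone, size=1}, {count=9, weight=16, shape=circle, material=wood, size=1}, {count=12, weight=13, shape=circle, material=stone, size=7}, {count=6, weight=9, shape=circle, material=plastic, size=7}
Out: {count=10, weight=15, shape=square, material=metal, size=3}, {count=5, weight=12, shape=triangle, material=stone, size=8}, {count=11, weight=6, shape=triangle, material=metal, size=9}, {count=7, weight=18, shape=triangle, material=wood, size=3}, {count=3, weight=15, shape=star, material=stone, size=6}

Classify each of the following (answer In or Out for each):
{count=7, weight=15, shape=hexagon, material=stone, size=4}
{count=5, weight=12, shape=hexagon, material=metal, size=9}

Out, Out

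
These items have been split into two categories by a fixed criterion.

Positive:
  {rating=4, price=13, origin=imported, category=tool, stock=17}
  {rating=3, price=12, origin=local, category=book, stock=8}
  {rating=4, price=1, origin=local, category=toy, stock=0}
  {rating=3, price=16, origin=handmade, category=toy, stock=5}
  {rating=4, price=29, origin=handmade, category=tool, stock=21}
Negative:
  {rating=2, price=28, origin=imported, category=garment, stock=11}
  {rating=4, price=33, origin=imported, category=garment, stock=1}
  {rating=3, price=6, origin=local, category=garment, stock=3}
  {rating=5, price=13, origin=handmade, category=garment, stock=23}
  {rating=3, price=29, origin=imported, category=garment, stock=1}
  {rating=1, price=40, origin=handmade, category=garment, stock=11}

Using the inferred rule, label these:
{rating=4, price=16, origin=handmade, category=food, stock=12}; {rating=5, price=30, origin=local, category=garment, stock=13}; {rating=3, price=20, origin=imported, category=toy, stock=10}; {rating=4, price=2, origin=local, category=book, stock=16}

Positive, Negative, Positive, Positive

Checking candidate rules against both groups, what survives is: category is not garment.
{rating=4, price=16, origin=handmade, category=food, stock=12}: category is food — matches, so Positive.
{rating=5, price=30, origin=local, category=garment, stock=13}: category is garment — doesn't match, so Negative.
{rating=3, price=20, origin=imported, category=toy, stock=10}: category is toy — matches, so Positive.
{rating=4, price=2, origin=local, category=book, stock=16}: category is book — matches, so Positive.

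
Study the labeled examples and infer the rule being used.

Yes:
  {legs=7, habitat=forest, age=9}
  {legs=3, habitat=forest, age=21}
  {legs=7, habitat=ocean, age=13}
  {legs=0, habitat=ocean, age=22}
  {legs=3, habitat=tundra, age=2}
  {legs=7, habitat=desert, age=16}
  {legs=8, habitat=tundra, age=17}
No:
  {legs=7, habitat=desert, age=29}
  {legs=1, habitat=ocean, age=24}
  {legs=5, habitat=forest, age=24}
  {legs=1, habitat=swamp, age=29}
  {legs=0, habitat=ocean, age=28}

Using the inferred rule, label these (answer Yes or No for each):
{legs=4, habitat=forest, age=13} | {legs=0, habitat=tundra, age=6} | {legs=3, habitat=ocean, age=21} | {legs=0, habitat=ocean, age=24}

Yes, Yes, Yes, No

The distinguishing property — age ≤ 22 — holds for all the 'Yes' cases and none of the 'No' cases.
{legs=4, habitat=forest, age=13} → age = 13 → Yes.
{legs=0, habitat=tundra, age=6} → age = 6 → Yes.
{legs=3, habitat=ocean, age=21} → age = 21 → Yes.
{legs=0, habitat=ocean, age=24} → age = 24 → No.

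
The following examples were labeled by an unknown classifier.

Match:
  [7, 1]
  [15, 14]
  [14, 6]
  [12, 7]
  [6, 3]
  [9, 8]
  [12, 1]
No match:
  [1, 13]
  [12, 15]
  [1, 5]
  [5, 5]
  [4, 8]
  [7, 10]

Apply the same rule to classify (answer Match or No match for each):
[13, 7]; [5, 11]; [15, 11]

Match, No match, Match

The distinguishing property — first > second — holds for all the 'Match' cases and none of the 'No match' cases.
[13, 7] — 13 > 7, hence Match.
[5, 11] — 5 < 11, hence No match.
[15, 11] — 15 > 11, hence Match.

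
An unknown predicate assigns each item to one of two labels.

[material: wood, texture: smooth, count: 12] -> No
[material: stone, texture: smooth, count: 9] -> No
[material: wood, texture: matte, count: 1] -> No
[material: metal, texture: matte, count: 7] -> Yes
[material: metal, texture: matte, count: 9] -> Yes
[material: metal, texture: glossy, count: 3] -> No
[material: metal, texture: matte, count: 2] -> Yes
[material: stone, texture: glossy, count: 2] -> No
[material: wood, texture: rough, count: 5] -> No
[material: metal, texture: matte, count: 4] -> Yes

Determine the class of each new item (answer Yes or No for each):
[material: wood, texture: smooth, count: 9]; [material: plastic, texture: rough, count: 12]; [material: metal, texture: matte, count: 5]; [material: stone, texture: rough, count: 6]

No, No, Yes, No

Every 'Yes' example satisfies: texture is matte AND material is metal. None of the 'No' examples do.
[material: wood, texture: smooth, count: 9] — texture is smooth, material is wood, hence No.
[material: plastic, texture: rough, count: 12] — texture is rough, material is plastic, hence No.
[material: metal, texture: matte, count: 5] — texture is matte, material is metal, hence Yes.
[material: stone, texture: rough, count: 6] — texture is rough, material is stone, hence No.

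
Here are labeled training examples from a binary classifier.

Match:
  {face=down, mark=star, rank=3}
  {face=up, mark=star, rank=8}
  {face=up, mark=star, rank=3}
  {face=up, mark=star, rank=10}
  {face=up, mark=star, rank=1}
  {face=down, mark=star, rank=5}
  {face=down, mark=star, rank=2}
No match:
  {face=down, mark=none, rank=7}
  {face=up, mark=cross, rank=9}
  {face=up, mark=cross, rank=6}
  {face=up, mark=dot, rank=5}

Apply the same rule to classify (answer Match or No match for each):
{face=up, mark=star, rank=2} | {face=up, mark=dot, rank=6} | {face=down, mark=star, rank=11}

Match, No match, Match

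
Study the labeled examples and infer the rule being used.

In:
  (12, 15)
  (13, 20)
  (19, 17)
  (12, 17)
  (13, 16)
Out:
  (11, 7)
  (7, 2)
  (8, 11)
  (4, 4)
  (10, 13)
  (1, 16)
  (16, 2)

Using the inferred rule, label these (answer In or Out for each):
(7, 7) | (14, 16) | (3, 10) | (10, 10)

A rule that fits every label: sum ≥ 27 — true of each 'In' example, false of each 'Out' one.
(7, 7): Out (7+7 = 14). (14, 16): In (14+16 = 30). (3, 10): Out (3+10 = 13). (10, 10): Out (10+10 = 20).

Out, In, Out, Out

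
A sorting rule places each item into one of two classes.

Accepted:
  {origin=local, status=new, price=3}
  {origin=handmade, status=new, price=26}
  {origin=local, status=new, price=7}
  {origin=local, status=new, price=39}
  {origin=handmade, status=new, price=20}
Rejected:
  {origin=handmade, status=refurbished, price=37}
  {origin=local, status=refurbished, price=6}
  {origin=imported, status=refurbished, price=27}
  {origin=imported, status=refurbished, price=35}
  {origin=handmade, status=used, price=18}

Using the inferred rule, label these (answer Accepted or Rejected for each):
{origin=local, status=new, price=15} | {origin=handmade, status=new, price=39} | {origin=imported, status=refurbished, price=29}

Accepted, Accepted, Rejected

Looking at the examples, the only property every 'Accepted' case has and every 'Rejected' case lacks is: status is new.
{origin=local, status=new, price=15} — status is new, hence Accepted. {origin=handmade, status=new, price=39} — status is new, hence Accepted. {origin=imported, status=refurbished, price=29} — status is refurbished, hence Rejected.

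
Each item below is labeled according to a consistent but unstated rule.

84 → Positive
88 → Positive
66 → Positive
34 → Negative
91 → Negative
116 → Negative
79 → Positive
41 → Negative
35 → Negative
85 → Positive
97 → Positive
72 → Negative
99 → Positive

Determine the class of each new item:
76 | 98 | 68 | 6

Positive, Positive, Positive, Negative

The classifier is using: digit sum ≥ 11.
76: Positive (digit sum 7+6 = 13).
98: Positive (digit sum 9+8 = 17).
68: Positive (digit sum 6+8 = 14).
6: Negative (digit sum 6).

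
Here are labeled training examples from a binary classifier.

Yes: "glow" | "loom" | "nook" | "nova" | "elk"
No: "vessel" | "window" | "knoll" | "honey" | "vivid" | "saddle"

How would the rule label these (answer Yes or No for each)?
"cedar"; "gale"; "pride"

No, Yes, No

The common property of the 'Yes' items is: length ≤ 4. No 'No' item has it.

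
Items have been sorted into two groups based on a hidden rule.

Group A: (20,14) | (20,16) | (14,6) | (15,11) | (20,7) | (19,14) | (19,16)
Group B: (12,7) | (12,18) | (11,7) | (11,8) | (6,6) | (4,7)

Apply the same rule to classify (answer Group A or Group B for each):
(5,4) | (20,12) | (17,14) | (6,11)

Group B, Group A, Group A, Group B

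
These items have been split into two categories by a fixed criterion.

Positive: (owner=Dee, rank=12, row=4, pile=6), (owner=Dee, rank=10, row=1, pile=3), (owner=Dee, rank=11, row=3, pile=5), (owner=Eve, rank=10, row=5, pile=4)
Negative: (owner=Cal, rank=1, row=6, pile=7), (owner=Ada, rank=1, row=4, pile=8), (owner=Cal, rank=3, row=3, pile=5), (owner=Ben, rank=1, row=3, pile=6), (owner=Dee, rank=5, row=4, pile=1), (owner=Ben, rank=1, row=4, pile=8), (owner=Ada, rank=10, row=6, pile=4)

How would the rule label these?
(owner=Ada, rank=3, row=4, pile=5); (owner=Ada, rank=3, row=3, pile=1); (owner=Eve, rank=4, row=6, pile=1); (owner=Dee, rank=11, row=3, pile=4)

The common property of the 'Positive' items is: rank ≥ 10 AND row ≤ 5. No 'Negative' item has it.
(owner=Ada, rank=3, row=4, pile=5): rank = 3, row = 4 — fails this test, so Negative. (owner=Ada, rank=3, row=3, pile=1): rank = 3, row = 3 — fails this test, so Negative. (owner=Eve, rank=4, row=6, pile=1): rank = 4, row = 6 — fails this test, so Negative. (owner=Dee, rank=11, row=3, pile=4): rank = 11, row = 3 — qualifies, so Positive.

Negative, Negative, Negative, Positive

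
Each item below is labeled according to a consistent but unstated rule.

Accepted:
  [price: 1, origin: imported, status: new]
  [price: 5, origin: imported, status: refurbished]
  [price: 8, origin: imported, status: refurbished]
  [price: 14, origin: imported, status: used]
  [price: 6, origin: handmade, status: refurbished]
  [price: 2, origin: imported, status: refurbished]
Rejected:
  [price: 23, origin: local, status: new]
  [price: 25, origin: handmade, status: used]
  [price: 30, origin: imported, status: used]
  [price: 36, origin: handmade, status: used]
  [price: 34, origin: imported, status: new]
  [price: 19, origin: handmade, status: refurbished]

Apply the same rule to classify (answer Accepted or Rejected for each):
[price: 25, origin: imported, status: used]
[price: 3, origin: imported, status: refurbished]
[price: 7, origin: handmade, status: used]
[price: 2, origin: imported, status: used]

Rejected, Accepted, Accepted, Accepted

The pattern is that an item is 'Accepted' exactly when: price ≤ 14.
Rejected: [price: 25, origin: imported, status: used], since price = 25. Accepted: [price: 3, origin: imported, status: refurbished], since price = 3. Accepted: [price: 7, origin: handmade, status: used], since price = 7. Accepted: [price: 2, origin: imported, status: used], since price = 2.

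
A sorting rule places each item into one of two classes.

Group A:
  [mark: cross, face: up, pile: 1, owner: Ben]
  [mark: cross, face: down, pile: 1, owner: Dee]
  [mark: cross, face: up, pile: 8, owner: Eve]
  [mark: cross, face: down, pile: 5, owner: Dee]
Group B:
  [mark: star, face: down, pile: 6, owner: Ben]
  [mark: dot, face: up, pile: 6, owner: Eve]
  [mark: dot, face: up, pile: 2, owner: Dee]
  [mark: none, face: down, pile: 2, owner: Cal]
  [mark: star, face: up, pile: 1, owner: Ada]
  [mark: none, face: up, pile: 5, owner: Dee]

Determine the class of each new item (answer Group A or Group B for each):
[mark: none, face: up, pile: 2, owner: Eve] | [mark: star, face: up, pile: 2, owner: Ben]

Group B, Group B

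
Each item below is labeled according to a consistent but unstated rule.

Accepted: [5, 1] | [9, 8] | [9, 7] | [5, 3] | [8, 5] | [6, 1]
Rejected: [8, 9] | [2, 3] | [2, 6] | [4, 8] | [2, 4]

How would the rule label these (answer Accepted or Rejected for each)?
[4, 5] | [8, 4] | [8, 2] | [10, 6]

'Accepted' ⟺ first > second.
Rejected: [4, 5], since 4 < 5. Accepted: [8, 4], since 8 > 4. Accepted: [8, 2], since 8 > 2. Accepted: [10, 6], since 10 > 6.

Rejected, Accepted, Accepted, Accepted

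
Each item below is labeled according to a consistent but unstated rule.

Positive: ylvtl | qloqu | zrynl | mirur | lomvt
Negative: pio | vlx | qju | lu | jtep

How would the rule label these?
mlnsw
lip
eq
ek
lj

One predicate separates the groups cleanly: length 5.
mlnsw: Positive (length 5).
lip: Negative (length 3).
eq: Negative (length 2).
ek: Negative (length 2).
lj: Negative (length 2).

Positive, Negative, Negative, Negative, Negative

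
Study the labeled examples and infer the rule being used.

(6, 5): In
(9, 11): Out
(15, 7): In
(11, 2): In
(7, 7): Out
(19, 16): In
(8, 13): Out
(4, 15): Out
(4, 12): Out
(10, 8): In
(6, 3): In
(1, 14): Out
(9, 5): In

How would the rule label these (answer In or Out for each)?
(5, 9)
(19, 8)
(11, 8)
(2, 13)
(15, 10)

Comparing the two groups points to one rule — first > second.

Out, In, In, Out, In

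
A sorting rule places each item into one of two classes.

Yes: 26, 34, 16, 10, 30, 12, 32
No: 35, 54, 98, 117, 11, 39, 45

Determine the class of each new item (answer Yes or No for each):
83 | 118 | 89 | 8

No, No, No, Yes

'Yes' ⟺ even AND at most 34.
83 — 83 is odd, 83 > 34, hence No. 118 — 118 is even, 118 > 34, hence No. 89 — 89 is odd, 89 > 34, hence No. 8 — 8 is even, 8 ≤ 34, hence Yes.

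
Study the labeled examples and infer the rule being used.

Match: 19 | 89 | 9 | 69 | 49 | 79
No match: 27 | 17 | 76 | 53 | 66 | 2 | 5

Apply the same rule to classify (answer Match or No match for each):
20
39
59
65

The pattern is that an item is 'Match' exactly when: ends in digit 9.

No match, Match, Match, No match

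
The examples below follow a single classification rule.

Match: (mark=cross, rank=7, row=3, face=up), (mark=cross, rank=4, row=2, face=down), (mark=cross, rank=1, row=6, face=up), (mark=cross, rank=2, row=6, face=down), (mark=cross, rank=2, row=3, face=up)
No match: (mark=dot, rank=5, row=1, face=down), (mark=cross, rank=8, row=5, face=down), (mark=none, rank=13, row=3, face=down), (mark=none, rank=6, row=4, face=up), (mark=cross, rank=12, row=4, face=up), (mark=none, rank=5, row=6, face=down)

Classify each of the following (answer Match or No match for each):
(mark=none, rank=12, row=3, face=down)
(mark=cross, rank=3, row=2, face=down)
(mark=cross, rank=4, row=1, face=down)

No match, Match, Match

'Match' ⟺ mark is cross AND rank ≤ 7.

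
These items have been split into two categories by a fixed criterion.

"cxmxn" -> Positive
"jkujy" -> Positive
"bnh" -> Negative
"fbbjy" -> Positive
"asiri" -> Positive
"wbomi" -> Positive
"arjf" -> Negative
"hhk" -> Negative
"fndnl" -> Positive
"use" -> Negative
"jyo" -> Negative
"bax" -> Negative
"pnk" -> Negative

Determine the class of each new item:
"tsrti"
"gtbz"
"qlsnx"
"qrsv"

Positive, Negative, Positive, Negative

The common property of the 'Positive' items is: length 5. No 'Negative' item has it.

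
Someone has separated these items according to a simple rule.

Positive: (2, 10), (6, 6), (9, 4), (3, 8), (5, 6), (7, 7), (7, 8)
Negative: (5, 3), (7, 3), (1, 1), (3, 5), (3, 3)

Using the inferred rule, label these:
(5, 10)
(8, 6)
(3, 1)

Positive, Positive, Negative

The simplest hypothesis consistent with all the labels is: sum ≥ 11.
(5, 10) → 5+10 = 15 → Positive.
(8, 6) → 8+6 = 14 → Positive.
(3, 1) → 3+1 = 4 → Negative.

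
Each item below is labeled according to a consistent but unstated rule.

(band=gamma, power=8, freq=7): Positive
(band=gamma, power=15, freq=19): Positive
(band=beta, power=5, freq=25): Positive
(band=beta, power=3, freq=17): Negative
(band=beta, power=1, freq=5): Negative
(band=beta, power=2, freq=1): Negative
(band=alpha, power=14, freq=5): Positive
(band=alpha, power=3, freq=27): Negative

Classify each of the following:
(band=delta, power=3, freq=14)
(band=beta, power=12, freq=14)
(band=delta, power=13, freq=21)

Negative, Positive, Positive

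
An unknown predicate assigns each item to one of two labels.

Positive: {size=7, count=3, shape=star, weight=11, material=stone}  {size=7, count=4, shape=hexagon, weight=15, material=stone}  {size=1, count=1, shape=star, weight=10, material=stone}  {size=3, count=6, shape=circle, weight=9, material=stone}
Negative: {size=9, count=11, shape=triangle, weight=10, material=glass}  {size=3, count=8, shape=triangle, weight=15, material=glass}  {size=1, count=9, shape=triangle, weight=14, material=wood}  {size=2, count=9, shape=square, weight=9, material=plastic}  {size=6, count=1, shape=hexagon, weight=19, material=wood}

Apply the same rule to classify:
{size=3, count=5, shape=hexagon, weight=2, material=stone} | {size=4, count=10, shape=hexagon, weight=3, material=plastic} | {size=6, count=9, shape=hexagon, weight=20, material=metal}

Positive, Negative, Negative

Checking candidate rules against both groups, what survives is: material is stone.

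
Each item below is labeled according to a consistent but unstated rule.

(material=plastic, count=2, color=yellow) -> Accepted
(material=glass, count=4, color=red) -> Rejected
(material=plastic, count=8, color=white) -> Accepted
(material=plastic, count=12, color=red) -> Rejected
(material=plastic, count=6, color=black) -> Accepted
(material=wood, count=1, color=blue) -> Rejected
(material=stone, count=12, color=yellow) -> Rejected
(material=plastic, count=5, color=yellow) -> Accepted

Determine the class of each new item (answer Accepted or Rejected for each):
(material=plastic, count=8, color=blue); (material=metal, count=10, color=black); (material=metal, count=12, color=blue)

The classifier is using: material is plastic AND count ≤ 8.
(material=plastic, count=8, color=blue): material is plastic, count = 8, checks out → Accepted. (material=metal, count=10, color=black): material is metal, count = 10, does not pass → Rejected. (material=metal, count=12, color=blue): material is metal, count = 12, does not pass → Rejected.

Accepted, Rejected, Rejected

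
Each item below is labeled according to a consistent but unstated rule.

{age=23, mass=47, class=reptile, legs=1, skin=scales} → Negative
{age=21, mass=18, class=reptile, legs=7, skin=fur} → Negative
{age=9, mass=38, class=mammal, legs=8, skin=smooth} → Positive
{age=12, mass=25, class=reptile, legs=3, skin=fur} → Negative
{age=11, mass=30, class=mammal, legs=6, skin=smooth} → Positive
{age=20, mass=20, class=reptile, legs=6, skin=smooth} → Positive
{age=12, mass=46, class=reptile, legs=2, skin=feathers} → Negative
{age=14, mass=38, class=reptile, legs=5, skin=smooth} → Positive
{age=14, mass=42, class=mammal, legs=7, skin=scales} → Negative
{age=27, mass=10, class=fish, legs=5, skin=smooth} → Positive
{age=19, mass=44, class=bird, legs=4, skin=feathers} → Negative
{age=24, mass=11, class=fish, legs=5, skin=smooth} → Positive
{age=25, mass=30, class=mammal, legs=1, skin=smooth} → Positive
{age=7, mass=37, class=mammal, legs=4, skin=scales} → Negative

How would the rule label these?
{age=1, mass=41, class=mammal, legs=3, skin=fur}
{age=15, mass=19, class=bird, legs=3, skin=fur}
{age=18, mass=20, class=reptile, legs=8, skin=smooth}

Negative, Negative, Positive

The simplest hypothesis consistent with all the labels is: skin is smooth.
{age=1, mass=41, class=mammal, legs=3, skin=fur} → skin is fur → Negative.
{age=15, mass=19, class=bird, legs=3, skin=fur} → skin is fur → Negative.
{age=18, mass=20, class=reptile, legs=8, skin=smooth} → skin is smooth → Positive.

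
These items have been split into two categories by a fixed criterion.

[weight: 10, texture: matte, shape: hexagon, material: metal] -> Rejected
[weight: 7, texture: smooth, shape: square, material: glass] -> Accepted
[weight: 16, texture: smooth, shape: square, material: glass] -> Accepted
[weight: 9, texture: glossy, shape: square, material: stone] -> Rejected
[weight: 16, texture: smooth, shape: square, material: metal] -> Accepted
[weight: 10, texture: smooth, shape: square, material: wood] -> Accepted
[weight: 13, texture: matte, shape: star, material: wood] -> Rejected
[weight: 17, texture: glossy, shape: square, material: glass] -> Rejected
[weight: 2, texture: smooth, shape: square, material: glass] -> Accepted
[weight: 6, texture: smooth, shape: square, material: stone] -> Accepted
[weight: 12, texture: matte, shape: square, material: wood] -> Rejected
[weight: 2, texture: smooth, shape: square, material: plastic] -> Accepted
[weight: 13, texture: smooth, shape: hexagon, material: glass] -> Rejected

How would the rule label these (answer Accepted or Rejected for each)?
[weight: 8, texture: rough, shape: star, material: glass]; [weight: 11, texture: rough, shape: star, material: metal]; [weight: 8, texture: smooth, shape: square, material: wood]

Rejected, Rejected, Accepted

The distinguishing property — shape is square AND texture is smooth — holds for all the 'Accepted' cases and none of the 'Rejected' cases.
[weight: 8, texture: rough, shape: star, material: glass]: Rejected (shape is star, texture is rough). [weight: 11, texture: rough, shape: star, material: metal]: Rejected (shape is star, texture is rough). [weight: 8, texture: smooth, shape: square, material: wood]: Accepted (shape is square, texture is smooth).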